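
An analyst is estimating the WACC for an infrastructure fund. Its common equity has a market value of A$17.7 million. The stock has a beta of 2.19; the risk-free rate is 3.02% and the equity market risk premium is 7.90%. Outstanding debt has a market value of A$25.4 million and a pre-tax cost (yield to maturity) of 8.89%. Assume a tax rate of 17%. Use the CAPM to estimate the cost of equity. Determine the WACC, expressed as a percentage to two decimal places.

12.69%

Cost of equity via CAPM: Re = 3.02% + 2.19 × 7.9% = 20.3210%.
Total capital V = 17.7 + 25.4 = 43.1.
Equity: weight = 17.7/43.1 = 0.4107; cost = 20.321%.
Debt: weight = 25.4/43.1 = 0.5893; after-tax cost = 8.89% × (1 − 17%) = 7.3787%.
WACC = 0.4107 × 20.3210% + 0.5893 × 7.3787% = 12.6938%.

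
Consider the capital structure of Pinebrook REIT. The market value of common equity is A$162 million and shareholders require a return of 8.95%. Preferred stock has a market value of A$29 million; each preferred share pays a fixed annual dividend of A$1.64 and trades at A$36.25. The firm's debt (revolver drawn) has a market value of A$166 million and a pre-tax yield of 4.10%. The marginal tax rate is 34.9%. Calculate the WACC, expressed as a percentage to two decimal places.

5.67%

Cost of preferred: Rp = 1.64 / 36.25 = 4.5241%.
Total capital V = 162 + 29 + 166 = 357.
Equity: weight = 162/357 = 0.4538; cost = 8.95%.
Preferred: weight = 29/357 = 0.0812; cost = 4.5241%.
Revolver drawn: weight = 166/357 = 0.4650; after-tax cost = 4.1% × (1 − 34.9%) = 2.6691%.
WACC = 0.4538 × 8.9500% + 0.0812 × 4.5241% + 0.4650 × 2.6691% = 5.6699%.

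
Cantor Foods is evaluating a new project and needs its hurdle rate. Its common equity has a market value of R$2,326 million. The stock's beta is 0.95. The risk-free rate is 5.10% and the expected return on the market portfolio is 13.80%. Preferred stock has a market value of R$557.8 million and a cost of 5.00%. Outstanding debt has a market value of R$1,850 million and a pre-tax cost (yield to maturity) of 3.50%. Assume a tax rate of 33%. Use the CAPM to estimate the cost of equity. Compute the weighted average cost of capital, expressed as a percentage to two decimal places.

8.07%

Market risk premium = 13.8% − 5.1% = 8.7%.
Cost of equity via CAPM: Re = 5.1% + 0.95 × 8.7% = 13.3650%.
Total capital V = 2326 + 557.8 + 1850 = 4733.8.
Equity: weight = 2326/4733.8 = 0.4914; cost = 13.365%.
Preferred: weight = 557.8/4733.8 = 0.1178; cost = 5%.
Debt: weight = 1850/4733.8 = 0.3908; after-tax cost = 3.5% × (1 − 33%) = 2.3450%.
WACC = 0.4914 × 13.3650% + 0.1178 × 5.0000% + 0.3908 × 2.3450% = 8.0726%.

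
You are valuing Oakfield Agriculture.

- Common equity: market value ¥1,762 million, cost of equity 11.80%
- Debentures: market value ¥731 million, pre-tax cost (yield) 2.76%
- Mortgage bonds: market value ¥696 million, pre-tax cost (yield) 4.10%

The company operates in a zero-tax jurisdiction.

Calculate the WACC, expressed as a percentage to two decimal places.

8.05%

Total capital V = 1762 + 731 + 696 = 3189.
Equity: weight = 1762/3189 = 0.5525; cost = 11.8%.
Debentures: weight = 731/3189 = 0.2292; after-tax cost = 2.76% × (1 − 0%) = 2.7600%.
Mortgage bonds: weight = 696/3189 = 0.2183; after-tax cost = 4.1% × (1 − 0%) = 4.1000%.
WACC = 0.5525 × 11.8000% + 0.2292 × 2.7600% + 0.2183 × 4.1000% = 8.0473%.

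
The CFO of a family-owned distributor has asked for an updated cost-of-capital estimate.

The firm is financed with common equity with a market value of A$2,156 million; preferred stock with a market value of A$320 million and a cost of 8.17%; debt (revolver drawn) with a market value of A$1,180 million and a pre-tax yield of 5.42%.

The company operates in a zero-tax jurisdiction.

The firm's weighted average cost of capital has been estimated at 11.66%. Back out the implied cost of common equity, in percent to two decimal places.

Total capital V = 2156 + 320 + 1180 = 3656.
Equity weight = 2156/3656 = 0.5897.
Preferred weight = 320/3656 = 0.0875.
Revolver drawn weight = 1180/3656 = 0.3228.
Debt contribution = 0.3228 × 5.42% × (1 − 0%) = 1.7493%.
Preferred contribution = 0.0875 × 8.17% = 0.7151%.
Required equity contribution = 11.66% − 2.4644% = 9.1956%.
Re = 9.1956% / 0.5897 = 15.5932%.

15.59%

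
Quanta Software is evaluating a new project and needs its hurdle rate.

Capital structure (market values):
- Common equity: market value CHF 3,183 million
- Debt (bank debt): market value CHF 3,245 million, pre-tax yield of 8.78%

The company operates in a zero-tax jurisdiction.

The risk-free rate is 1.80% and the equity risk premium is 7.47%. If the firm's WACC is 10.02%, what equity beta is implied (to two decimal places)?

1.27

Total capital V = 3183 + 3245 = 6428.
Equity weight = 3183/6428 = 0.4952.
Bank debt weight = 3245/6428 = 0.5048.
Debt contribution = 0.5048 × 8.78% × (1 − 0%) = 4.4323%.
Required equity contribution = 10.02% − 4.4323% = 5.5877%  ⇒  Re = 11.2842%.
CAPM: 11.2842% = 1.8% + β × 7.47%  ⇒  β = 1.2696.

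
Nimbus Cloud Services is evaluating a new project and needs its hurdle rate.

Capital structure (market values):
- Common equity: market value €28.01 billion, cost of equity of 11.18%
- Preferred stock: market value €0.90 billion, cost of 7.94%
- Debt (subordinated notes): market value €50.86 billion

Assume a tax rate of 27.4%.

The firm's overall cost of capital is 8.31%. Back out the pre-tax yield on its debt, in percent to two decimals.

Total capital V = 28.01 + 0.9 + 50.86 = 79.77.
Equity weight = 28.01/79.77 = 0.3511.
Preferred weight = 0.9/79.77 = 0.0113.
Subordinated notes weight = 50.86/79.77 = 0.6376.
Equity contribution = 0.3511 × 11.18% = 3.9257%.
Preferred contribution = 0.0113 × 7.94% = 0.0896%.
Remaining for debt = 8.31% − 4.0153% = 4.2947%.
Rd × (1 − 27.4%) × 0.6376 = 4.2947%  ⇒  Rd = 9.2782%.

9.28%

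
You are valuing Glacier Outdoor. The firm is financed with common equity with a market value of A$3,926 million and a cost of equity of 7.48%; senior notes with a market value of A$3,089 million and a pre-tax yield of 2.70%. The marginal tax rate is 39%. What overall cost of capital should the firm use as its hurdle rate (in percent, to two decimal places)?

Total capital V = 3926 + 3089 = 7015.
Equity: weight = 3926/7015 = 0.5597; cost = 7.48%.
Senior notes: weight = 3089/7015 = 0.4403; after-tax cost = 2.7% × (1 − 39%) = 1.6470%.
WACC = 0.5597 × 7.4800% + 0.4403 × 1.6470% = 4.9115%.

4.91%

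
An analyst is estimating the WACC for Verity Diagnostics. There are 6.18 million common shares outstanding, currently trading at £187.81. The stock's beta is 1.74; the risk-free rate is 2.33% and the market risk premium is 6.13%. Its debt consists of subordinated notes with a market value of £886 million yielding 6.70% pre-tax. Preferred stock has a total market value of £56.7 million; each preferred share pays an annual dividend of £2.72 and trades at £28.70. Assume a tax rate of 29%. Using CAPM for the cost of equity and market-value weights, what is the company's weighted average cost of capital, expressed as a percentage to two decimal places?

9.43%

Cost of equity via CAPM: Re = 2.33% + 1.74 × 6.13% = 12.9962%.
Cost of preferred: Rp = 2.72 / 28.7 = 9.4774%.
Market value of equity E = 187.81 × 6.18m = 1160.6658m.
Total capital V = 1160.6658 + 56.7 + 886 = 2103.3658.
Equity: weight = 1160.6658/2103.3658 = 0.5518; cost = 12.9962%.
Preferred: weight = 56.7/2103.3658 = 0.0270; cost = 9.4774%.
Subordinated notes: weight = 886/2103.3658 = 0.4212; after-tax cost = 6.7% × (1 − 29%) = 4.7570%.
WACC = 0.5518 × 12.9962% + 0.0270 × 9.4774% + 0.4212 × 4.7570% = 9.4307%.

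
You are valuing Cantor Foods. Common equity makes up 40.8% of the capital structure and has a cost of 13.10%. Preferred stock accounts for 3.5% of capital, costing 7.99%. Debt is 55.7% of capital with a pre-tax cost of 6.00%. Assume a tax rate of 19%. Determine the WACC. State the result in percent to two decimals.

After-tax cost of debt = 6% × (1 − 19%) = 4.8600%.
WACC = 0.408 × 13.1000% + 0.035 × 7.9900% + 0.557 × 4.8600% = 8.3315%.

8.33%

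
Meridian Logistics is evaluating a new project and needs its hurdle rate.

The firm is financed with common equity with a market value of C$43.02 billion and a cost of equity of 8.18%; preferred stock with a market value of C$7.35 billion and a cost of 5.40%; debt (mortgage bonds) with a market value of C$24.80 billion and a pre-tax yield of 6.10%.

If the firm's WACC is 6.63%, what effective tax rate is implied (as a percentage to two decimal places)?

Total capital V = 43.02 + 7.35 + 24.8 = 75.17.
Equity weight = 43.02/75.17 = 0.5723.
Preferred weight = 7.35/75.17 = 0.0978.
Mortgage bonds weight = 24.8/75.17 = 0.3299.
Equity contribution = 0.5723 × 8.18% = 4.6814%.
Preferred contribution = 0.0978 × 5.4% = 0.5280%.
Debt contribution must be 6.63% − 5.2094% = 1.4206%.
0.3299 × 6.1% × (1 − T) = 1.4206%  ⇒  (1 − T) = 0.7059.
T = 29.4133%.

29.41%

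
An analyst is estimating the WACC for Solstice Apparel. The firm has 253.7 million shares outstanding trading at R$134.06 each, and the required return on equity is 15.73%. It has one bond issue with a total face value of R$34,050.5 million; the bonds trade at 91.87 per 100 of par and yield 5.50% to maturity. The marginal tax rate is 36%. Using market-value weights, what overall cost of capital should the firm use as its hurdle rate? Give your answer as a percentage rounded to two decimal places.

9.88%

Market value of equity E = 134.06 × 253.7m = 34011.022m. Market value of debt D = 34050.5m × 91.87/100 = 31282.19435m.
Total capital V = 34011.022 + 31282.19435 = 65293.21635.
Equity: weight = 34011.022/65293.21635 = 0.5209; cost = 15.73%.
Bonds outstanding: weight = 31282.19435/65293.21635 = 0.4791; after-tax cost = 5.5% × (1 − 36%) = 3.5200%.
WACC = 0.5209 × 15.7300% + 0.4791 × 3.5200% = 9.8801%.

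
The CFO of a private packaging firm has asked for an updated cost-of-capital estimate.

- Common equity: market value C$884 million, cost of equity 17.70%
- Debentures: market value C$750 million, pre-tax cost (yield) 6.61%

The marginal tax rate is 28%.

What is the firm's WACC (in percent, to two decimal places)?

Total capital V = 884 + 750 = 1634.
Equity: weight = 884/1634 = 0.5410; cost = 17.7%.
Debentures: weight = 750/1634 = 0.4590; after-tax cost = 6.61% × (1 − 28%) = 4.7592%.
WACC = 0.5410 × 17.7000% + 0.4590 × 4.7592% = 11.7602%.

11.76%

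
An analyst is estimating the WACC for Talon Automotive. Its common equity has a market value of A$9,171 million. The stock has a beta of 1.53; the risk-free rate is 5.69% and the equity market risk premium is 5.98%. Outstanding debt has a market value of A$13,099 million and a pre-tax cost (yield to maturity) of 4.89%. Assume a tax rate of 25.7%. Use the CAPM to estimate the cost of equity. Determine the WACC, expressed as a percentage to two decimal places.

Cost of equity via CAPM: Re = 5.69% + 1.53 × 5.98% = 14.8394%.
Total capital V = 9171 + 13099 = 22270.
Equity: weight = 9171/22270 = 0.4118; cost = 14.8394%.
Debt: weight = 13099/22270 = 0.5882; after-tax cost = 4.89% × (1 − 25.7%) = 3.6333%.
WACC = 0.4118 × 14.8394% + 0.5882 × 3.6333% = 8.2481%.

8.25%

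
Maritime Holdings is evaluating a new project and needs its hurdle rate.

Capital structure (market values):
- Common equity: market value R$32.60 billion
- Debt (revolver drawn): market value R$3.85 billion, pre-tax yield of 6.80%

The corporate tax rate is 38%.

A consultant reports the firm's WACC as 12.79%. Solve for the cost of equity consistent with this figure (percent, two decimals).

Total capital V = 32.6 + 3.85 = 36.45.
Equity weight = 32.6/36.45 = 0.8944.
Revolver drawn weight = 3.85/36.45 = 0.1056.
Debt contribution = 0.1056 × 6.8% × (1 − 38%) = 0.4453%.
Required equity contribution = 12.79% − 0.4453% = 12.3447%.
Re = 12.3447% / 0.8944 = 13.8026%.

13.80%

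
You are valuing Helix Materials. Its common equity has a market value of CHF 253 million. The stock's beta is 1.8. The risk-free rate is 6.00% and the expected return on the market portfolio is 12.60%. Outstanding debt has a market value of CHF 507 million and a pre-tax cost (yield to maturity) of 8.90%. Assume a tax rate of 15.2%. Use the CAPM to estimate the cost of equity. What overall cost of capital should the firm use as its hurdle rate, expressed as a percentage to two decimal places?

Market risk premium = 12.6% − 6.0% = 6.6%.
Cost of equity via CAPM: Re = 6.0% + 1.8 × 6.6% = 17.8800%.
Total capital V = 253 + 507 = 760.
Equity: weight = 253/760 = 0.3329; cost = 17.88%.
Debt: weight = 507/760 = 0.6671; after-tax cost = 8.9% × (1 − 15.2%) = 7.5472%.
WACC = 0.3329 × 17.8800% + 0.6671 × 7.5472% = 10.9869%.

10.99%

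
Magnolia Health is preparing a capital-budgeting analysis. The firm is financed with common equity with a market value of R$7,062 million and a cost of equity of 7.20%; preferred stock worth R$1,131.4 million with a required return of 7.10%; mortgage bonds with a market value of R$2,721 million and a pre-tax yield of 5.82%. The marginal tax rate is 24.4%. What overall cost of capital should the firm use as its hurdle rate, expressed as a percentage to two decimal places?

6.49%

Total capital V = 7062 + 1131.4 + 2721 = 10914.4.
Equity: weight = 7062/10914.4 = 0.6470; cost = 7.2%.
Preferred: weight = 1131.4/10914.4 = 0.1037; cost = 7.1%.
Mortgage bonds: weight = 2721/10914.4 = 0.2493; after-tax cost = 5.82% × (1 − 24.4%) = 4.3999%.
WACC = 0.6470 × 7.2000% + 0.1037 × 7.1000% + 0.2493 × 4.3999% = 6.4916%.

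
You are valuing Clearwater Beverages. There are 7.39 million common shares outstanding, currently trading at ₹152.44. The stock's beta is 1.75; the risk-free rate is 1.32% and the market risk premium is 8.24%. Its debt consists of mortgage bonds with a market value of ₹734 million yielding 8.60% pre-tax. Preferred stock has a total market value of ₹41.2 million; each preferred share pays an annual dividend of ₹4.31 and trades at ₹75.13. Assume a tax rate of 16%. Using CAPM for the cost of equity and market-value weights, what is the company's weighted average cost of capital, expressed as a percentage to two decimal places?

12.24%

Cost of equity via CAPM: Re = 1.32% + 1.75 × 8.24% = 15.7400%.
Cost of preferred: Rp = 4.31 / 75.13 = 5.7367%.
Market value of equity E = 152.44 × 7.39m = 1126.5316m.
Total capital V = 1126.5316 + 41.2 + 734 = 1901.7316.
Equity: weight = 1126.5316/1901.7316 = 0.5924; cost = 15.74%.
Preferred: weight = 41.2/1901.7316 = 0.0217; cost = 5.7367%.
Mortgage bonds: weight = 734/1901.7316 = 0.3860; after-tax cost = 8.6% × (1 − 16%) = 7.2240%.
WACC = 0.5924 × 15.7400% + 0.0217 × 5.7367% + 0.3860 × 7.2240% = 12.2364%.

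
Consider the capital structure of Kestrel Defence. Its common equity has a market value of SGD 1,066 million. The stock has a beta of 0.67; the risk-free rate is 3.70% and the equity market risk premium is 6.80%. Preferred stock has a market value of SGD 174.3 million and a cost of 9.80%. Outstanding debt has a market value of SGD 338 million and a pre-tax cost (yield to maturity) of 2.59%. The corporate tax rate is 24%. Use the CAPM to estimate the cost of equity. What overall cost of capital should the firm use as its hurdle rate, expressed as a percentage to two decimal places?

Cost of equity via CAPM: Re = 3.7% + 0.67 × 6.8% = 8.2560%.
Total capital V = 1066 + 174.3 + 338 = 1578.3.
Equity: weight = 1066/1578.3 = 0.6754; cost = 8.256%.
Preferred: weight = 174.3/1578.3 = 0.1104; cost = 9.8%.
Debt: weight = 338/1578.3 = 0.2142; after-tax cost = 2.59% × (1 − 24%) = 1.9684%.
WACC = 0.6754 × 8.2560% + 0.1104 × 9.8000% + 0.2142 × 1.9684% = 7.0800%.

7.08%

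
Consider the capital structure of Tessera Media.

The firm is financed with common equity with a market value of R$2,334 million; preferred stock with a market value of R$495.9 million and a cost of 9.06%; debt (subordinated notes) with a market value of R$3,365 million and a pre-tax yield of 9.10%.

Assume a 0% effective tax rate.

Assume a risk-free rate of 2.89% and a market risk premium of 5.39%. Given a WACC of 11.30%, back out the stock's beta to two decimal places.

Total capital V = 2334 + 495.9 + 3365 = 6194.9.
Equity weight = 2334/6194.9 = 0.3768.
Preferred weight = 495.9/6194.9 = 0.0800.
Subordinated notes weight = 3365/6194.9 = 0.5432.
Debt contribution = 0.5432 × 9.1% × (1 − 0%) = 4.9430%.
Preferred contribution = 0.0800 × 9.06% = 0.7253%.
Required equity contribution = 11.3% − 5.6683% = 5.6317%  ⇒  Re = 14.9477%.
CAPM: 14.9477% = 2.89% + β × 5.39%  ⇒  β = 2.2371.

2.24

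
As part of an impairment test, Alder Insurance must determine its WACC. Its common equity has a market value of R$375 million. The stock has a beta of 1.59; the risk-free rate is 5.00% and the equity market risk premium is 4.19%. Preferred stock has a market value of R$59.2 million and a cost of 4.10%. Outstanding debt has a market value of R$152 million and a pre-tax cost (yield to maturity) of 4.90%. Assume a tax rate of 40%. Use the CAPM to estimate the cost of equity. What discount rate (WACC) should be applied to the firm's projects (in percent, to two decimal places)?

Cost of equity via CAPM: Re = 5.0% + 1.59 × 4.19% = 11.6621%.
Total capital V = 375 + 59.2 + 152 = 586.2.
Equity: weight = 375/586.2 = 0.6397; cost = 11.6621%.
Preferred: weight = 59.2/586.2 = 0.1010; cost = 4.1%.
Debt: weight = 152/586.2 = 0.2593; after-tax cost = 4.9% × (1 − 40%) = 2.9400%.
WACC = 0.6397 × 11.6621% + 0.1010 × 4.1000% + 0.2593 × 2.9400% = 8.6368%.

8.64%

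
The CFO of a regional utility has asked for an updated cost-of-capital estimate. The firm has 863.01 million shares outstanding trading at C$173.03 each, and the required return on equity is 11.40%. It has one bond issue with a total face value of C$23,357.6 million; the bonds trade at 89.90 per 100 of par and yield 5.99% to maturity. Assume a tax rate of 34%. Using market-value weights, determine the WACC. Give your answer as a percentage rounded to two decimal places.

Market value of equity E = 173.03 × 863.01m = 149326.6203m. Market value of debt D = 23357.6m × 89.9/100 = 20998.4824m.
Total capital V = 149326.6203 + 20998.4824 = 170325.1027.
Equity: weight = 149326.6203/170325.1027 = 0.8767; cost = 11.4%.
Bonds outstanding: weight = 20998.4824/170325.1027 = 0.1233; after-tax cost = 5.99% × (1 − 34%) = 3.9534%.
WACC = 0.8767 × 11.4000% + 0.1233 × 3.9534% = 10.4819%.

10.48%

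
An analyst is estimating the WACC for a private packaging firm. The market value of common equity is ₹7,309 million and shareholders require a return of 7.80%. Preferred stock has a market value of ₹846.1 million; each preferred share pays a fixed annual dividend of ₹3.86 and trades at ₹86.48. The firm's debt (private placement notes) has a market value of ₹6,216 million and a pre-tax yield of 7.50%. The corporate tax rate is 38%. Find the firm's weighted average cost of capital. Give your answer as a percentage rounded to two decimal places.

6.24%

Cost of preferred: Rp = 3.86 / 86.48 = 4.4635%.
Total capital V = 7309 + 846.1 + 6216 = 14371.1.
Equity: weight = 7309/14371.1 = 0.5086; cost = 7.8%.
Preferred: weight = 846.1/14371.1 = 0.0589; cost = 4.4635%.
Private placement notes: weight = 6216/14371.1 = 0.4325; after-tax cost = 7.5% × (1 − 38%) = 4.6500%.
WACC = 0.5086 × 7.8000% + 0.0589 × 4.4635% + 0.4325 × 4.6500% = 6.2411%.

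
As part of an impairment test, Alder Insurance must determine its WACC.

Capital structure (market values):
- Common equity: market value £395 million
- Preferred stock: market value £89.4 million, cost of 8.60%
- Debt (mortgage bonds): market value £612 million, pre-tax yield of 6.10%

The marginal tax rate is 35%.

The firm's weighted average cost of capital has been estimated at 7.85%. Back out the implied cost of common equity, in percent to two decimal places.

Total capital V = 395 + 89.4 + 612 = 1096.4.
Equity weight = 395/1096.4 = 0.3603.
Preferred weight = 89.4/1096.4 = 0.0815.
Mortgage bonds weight = 612/1096.4 = 0.5582.
Debt contribution = 0.5582 × 6.1% × (1 − 35%) = 2.2132%.
Preferred contribution = 0.0815 × 8.6% = 0.7012%.
Required equity contribution = 7.85% − 2.9145% = 4.9355%.
Re = 4.9355% / 0.3603 = 13.6995%.

13.70%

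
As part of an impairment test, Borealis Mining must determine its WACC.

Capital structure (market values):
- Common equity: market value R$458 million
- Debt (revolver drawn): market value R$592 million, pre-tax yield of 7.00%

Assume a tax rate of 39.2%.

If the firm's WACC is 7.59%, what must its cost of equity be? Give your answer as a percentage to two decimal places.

11.90%

Total capital V = 458 + 592 = 1050.
Equity weight = 458/1050 = 0.4362.
Revolver drawn weight = 592/1050 = 0.5638.
Debt contribution = 0.5638 × 7% × (1 − 39.2%) = 2.3996%.
Required equity contribution = 7.59% − 2.3996% = 5.1904%.
Re = 5.1904% / 0.4362 = 11.8994%.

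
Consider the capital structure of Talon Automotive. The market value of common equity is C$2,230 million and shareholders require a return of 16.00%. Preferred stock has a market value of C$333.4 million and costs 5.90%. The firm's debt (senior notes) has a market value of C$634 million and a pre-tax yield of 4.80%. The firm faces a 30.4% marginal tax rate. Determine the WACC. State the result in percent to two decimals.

Total capital V = 2230 + 333.4 + 634 = 3197.4.
Equity: weight = 2230/3197.4 = 0.6974; cost = 16%.
Preferred: weight = 333.4/3197.4 = 0.1043; cost = 5.9%.
Senior notes: weight = 634/3197.4 = 0.1983; after-tax cost = 4.8% × (1 − 30.4%) = 3.3408%.
WACC = 0.6974 × 16.0000% + 0.1043 × 5.9000% + 0.1983 × 3.3408% = 12.4367%.

12.44%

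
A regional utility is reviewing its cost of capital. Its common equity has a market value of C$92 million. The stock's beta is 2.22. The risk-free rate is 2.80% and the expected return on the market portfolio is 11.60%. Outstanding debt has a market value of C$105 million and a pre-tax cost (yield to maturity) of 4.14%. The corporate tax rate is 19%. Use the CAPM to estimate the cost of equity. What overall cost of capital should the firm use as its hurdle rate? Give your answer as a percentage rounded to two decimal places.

Market risk premium = 11.6% − 2.8% = 8.8%.
Cost of equity via CAPM: Re = 2.8% + 2.22 × 8.8% = 22.3360%.
Total capital V = 92 + 105 = 197.
Equity: weight = 92/197 = 0.4670; cost = 22.336%.
Debt: weight = 105/197 = 0.5330; after-tax cost = 4.14% × (1 − 19%) = 3.3534%.
WACC = 0.4670 × 22.3360% + 0.5330 × 3.3534% = 12.2184%.

12.22%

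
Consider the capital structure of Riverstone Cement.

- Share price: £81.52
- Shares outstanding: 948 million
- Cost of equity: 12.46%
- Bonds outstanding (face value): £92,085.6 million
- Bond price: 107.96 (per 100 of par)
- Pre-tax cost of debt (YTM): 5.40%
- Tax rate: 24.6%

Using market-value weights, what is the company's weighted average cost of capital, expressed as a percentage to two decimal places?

Market value of equity E = 81.52 × 948m = 77280.96m. Market value of debt D = 92085.6m × 107.96/100 = 99415.61376m.
Total capital V = 77280.96 + 99415.61376 = 176696.57376.
Equity: weight = 77280.96/176696.57376 = 0.4374; cost = 12.46%.
Bonds outstanding: weight = 99415.61376/176696.57376 = 0.5626; after-tax cost = 5.4% × (1 − 24.6%) = 4.0716%.
WACC = 0.4374 × 12.4600% + 0.5626 × 4.0716% = 7.7404%.

7.74%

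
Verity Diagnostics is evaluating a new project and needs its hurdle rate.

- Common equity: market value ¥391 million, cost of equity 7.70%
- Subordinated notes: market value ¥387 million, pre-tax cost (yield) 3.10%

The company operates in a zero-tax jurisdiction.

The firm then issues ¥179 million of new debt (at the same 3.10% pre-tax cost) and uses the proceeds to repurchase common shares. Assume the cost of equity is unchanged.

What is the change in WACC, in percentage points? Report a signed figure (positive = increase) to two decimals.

Current WACC:
Total capital V = 391 + 387 = 778.
Equity: weight = 391/778 = 0.5026; cost = 7.7%.
Subordinated notes: weight = 387/778 = 0.4974; after-tax cost = 3.1% × (1 − 0%) = 3.1000%.
WACC = 0.5026 × 7.7000% + 0.4974 × 3.1000% = 5.4118%.
After the change:
Total capital V = 212 + 566 = 778.
Equity: weight = 212/778 = 0.2725; cost = 7.7%.
Subordinated notes: weight = 566/778 = 0.7275; after-tax cost = 3.1% × (1 − 0%) = 3.1000%.
WACC = 0.2725 × 7.7000% + 0.7275 × 3.1000% = 4.3535%.
Change in WACC = 4.3535% − 5.4118% = -1.0584 pp.

-1.06 pp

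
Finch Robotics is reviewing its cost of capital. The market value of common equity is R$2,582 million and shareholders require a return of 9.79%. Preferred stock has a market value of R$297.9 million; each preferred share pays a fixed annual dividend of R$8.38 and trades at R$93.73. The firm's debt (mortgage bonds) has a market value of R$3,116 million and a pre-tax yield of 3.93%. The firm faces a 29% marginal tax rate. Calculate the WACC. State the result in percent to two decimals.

Cost of preferred: Rp = 8.38 / 93.73 = 8.9406%.
Total capital V = 2582 + 297.9 + 3116 = 5995.9.
Equity: weight = 2582/5995.9 = 0.4306; cost = 9.79%.
Preferred: weight = 297.9/5995.9 = 0.0497; cost = 8.9406%.
Mortgage bonds: weight = 3116/5995.9 = 0.5197; after-tax cost = 3.93% × (1 − 29%) = 2.7903%.
WACC = 0.4306 × 9.7900% + 0.0497 × 8.9406% + 0.5197 × 2.7903% = 6.1101%.

6.11%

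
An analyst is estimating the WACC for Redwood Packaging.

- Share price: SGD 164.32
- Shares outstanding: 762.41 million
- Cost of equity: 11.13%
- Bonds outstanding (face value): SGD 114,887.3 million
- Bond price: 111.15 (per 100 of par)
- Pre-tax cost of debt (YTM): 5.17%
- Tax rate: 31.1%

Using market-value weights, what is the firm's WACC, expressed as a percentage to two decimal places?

7.31%

Market value of equity E = 164.32 × 762.41m = 125279.2112m. Market value of debt D = 114887.3m × 111.15/100 = 127697.23395m.
Total capital V = 125279.2112 + 127697.23395 = 252976.44515.
Equity: weight = 125279.2112/252976.44515 = 0.4952; cost = 11.13%.
Bonds outstanding: weight = 127697.23395/252976.44515 = 0.5048; after-tax cost = 5.17% × (1 − 31.1%) = 3.5621%.
WACC = 0.4952 × 11.1300% + 0.5048 × 3.5621% = 7.3099%.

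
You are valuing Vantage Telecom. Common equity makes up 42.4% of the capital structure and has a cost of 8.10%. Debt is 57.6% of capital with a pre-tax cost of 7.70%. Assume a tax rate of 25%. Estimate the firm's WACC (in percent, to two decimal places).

After-tax cost of debt = 7.7% × (1 − 25%) = 5.7750%.
WACC = 0.424 × 8.1000% + 0.576 × 5.7750% = 6.7608%.

6.76%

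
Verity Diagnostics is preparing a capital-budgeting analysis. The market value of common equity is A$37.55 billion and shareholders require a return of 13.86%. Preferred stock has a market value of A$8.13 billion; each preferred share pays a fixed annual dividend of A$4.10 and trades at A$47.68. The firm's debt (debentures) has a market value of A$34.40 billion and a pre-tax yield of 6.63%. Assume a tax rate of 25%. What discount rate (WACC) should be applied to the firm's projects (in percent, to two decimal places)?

Cost of preferred: Rp = 4.1 / 47.68 = 8.5990%.
Total capital V = 37.55 + 8.13 + 34.4 = 80.08.
Equity: weight = 37.55/80.08 = 0.4689; cost = 13.86%.
Preferred: weight = 8.13/80.08 = 0.1015; cost = 8.599%.
Debentures: weight = 34.4/80.08 = 0.4296; after-tax cost = 6.63% × (1 − 25%) = 4.9725%.
WACC = 0.4689 × 13.8600% + 0.1015 × 8.5990% + 0.4296 × 4.9725% = 9.5081%.

9.51%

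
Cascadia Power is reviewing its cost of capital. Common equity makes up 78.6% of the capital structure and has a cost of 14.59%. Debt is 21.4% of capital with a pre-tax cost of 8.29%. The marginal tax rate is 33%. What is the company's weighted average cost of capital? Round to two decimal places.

After-tax cost of debt = 8.29% × (1 − 33%) = 5.5543%.
WACC = 0.786 × 14.5900% + 0.214 × 5.5543% = 12.6564%.

12.66%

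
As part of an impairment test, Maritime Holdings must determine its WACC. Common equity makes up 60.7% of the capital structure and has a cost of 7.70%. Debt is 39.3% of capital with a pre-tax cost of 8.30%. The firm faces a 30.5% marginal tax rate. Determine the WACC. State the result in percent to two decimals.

6.94%

After-tax cost of debt = 8.3% × (1 − 30.5%) = 5.7685%.
WACC = 0.607 × 7.7000% + 0.393 × 5.7685% = 6.9409%.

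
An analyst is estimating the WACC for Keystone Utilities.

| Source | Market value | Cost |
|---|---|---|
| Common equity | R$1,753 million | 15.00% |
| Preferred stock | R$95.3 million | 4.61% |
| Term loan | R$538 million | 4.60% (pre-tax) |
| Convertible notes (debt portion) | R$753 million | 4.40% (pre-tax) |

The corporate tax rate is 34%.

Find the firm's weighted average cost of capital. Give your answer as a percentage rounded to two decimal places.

9.73%

Total capital V = 1753 + 95.3 + 538 + 753 = 3139.3.
Equity: weight = 1753/3139.3 = 0.5584; cost = 15%.
Preferred: weight = 95.3/3139.3 = 0.0304; cost = 4.61%.
Term loan: weight = 538/3139.3 = 0.1714; after-tax cost = 4.6% × (1 − 34%) = 3.0360%.
Convertible notes (debt portion): weight = 753/3139.3 = 0.2399; after-tax cost = 4.4% × (1 − 34%) = 2.9040%.
WACC = 0.5584 × 15.0000% + 0.0304 × 4.6100% + 0.1714 × 3.0360% + 0.2399 × 2.9040% = 9.7329%.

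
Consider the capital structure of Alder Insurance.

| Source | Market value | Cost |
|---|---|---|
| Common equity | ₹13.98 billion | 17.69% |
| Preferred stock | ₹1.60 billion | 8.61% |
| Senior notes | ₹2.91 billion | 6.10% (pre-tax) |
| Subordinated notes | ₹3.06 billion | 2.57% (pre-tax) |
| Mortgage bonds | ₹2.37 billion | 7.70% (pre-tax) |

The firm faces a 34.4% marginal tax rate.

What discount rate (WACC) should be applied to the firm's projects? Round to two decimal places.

Total capital V = 13.98 + 1.6 + 2.91 + 3.06 + 2.37 = 23.92.
Equity: weight = 13.98/23.92 = 0.5844; cost = 17.69%.
Preferred: weight = 1.6/23.92 = 0.0669; cost = 8.61%.
Senior notes: weight = 2.91/23.92 = 0.1217; after-tax cost = 6.1% × (1 − 34.4%) = 4.0016%.
Subordinated notes: weight = 3.06/23.92 = 0.1279; after-tax cost = 2.57% × (1 − 34.4%) = 1.6859%.
Mortgage bonds: weight = 2.37/23.92 = 0.0991; after-tax cost = 7.7% × (1 − 34.4%) = 5.0512%.
WACC = 0.5844 × 17.6900% + 0.0669 × 8.6100% + 0.1217 × 4.0016% + 0.1279 × 1.6859% + 0.0991 × 5.0512% = 12.1178%.

12.12%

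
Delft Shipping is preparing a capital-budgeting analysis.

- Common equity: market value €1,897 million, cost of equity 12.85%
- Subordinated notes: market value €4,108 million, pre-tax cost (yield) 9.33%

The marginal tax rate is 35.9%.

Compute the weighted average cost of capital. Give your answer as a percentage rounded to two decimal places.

Total capital V = 1897 + 4108 = 6005.
Equity: weight = 1897/6005 = 0.3159; cost = 12.85%.
Subordinated notes: weight = 4108/6005 = 0.6841; after-tax cost = 9.33% × (1 − 35.9%) = 5.9805%.
WACC = 0.3159 × 12.8500% + 0.6841 × 5.9805% = 8.1506%.

8.15%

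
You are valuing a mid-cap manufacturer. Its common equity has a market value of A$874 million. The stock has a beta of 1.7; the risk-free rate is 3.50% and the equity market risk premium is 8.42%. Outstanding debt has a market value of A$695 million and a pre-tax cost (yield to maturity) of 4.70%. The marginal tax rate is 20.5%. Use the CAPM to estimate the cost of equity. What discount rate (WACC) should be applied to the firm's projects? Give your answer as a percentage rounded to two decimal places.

Cost of equity via CAPM: Re = 3.5% + 1.7 × 8.42% = 17.8140%.
Total capital V = 874 + 695 = 1569.
Equity: weight = 874/1569 = 0.5570; cost = 17.814%.
Debt: weight = 695/1569 = 0.4430; after-tax cost = 4.7% × (1 − 20.5%) = 3.7365%.
WACC = 0.5570 × 17.8140% + 0.4430 × 3.7365% = 11.5783%.

11.58%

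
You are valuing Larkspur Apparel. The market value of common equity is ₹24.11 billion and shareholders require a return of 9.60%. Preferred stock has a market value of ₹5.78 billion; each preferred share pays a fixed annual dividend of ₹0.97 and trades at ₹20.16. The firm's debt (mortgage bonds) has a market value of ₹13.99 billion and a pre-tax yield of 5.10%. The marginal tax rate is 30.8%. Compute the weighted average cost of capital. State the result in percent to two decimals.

Cost of preferred: Rp = 0.97 / 20.16 = 4.8115%.
Total capital V = 24.11 + 5.78 + 13.99 = 43.88.
Equity: weight = 24.11/43.88 = 0.5495; cost = 9.6%.
Preferred: weight = 5.78/43.88 = 0.1317; cost = 4.8115%.
Mortgage bonds: weight = 13.99/43.88 = 0.3188; after-tax cost = 5.1% × (1 − 30.8%) = 3.5292%.
WACC = 0.5495 × 9.6000% + 0.1317 × 4.8115% + 0.3188 × 3.5292% = 7.0337%.

7.03%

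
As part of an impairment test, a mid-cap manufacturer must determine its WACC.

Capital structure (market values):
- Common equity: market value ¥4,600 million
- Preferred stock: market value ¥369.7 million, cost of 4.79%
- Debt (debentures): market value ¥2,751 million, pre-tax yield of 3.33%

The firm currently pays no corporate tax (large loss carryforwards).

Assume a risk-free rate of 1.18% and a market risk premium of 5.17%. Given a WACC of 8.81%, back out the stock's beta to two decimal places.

Total capital V = 4600 + 369.7 + 2751 = 7720.7.
Equity weight = 4600/7720.7 = 0.5958.
Preferred weight = 369.7/7720.7 = 0.0479.
Debentures weight = 2751/7720.7 = 0.3563.
Debt contribution = 0.3563 × 3.33% × (1 − 0%) = 1.1865%.
Preferred contribution = 0.0479 × 4.79% = 0.2294%.
Required equity contribution = 8.81% − 1.4159% = 7.3941%  ⇒  Re = 12.4104%.
CAPM: 12.4104% = 1.18% + β × 5.17%  ⇒  β = 2.1722.

2.17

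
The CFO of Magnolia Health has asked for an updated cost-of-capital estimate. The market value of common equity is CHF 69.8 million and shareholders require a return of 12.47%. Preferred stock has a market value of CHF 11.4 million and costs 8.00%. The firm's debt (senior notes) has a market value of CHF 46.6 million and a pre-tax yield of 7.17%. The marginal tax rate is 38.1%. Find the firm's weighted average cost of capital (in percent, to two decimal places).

Total capital V = 69.8 + 11.4 + 46.6 = 127.8.
Equity: weight = 69.8/127.8 = 0.5462; cost = 12.47%.
Preferred: weight = 11.4/127.8 = 0.0892; cost = 8%.
Senior notes: weight = 46.6/127.8 = 0.3646; after-tax cost = 7.17% × (1 − 38.1%) = 4.4382%.
WACC = 0.5462 × 12.4700% + 0.0892 × 8.0000% + 0.3646 × 4.4382% = 9.1426%.

9.14%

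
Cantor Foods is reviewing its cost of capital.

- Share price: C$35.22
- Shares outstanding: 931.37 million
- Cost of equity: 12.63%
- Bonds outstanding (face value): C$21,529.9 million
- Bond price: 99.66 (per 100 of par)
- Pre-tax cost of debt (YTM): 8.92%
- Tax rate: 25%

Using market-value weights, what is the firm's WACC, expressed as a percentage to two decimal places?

Market value of equity E = 35.22 × 931.37m = 32802.8514m. Market value of debt D = 21529.9m × 99.66/100 = 21456.69834m.
Total capital V = 32802.8514 + 21456.69834 = 54259.54974.
Equity: weight = 32802.8514/54259.54974 = 0.6046; cost = 12.63%.
Bonds outstanding: weight = 21456.69834/54259.54974 = 0.3954; after-tax cost = 8.92% × (1 − 25%) = 6.6900%.
WACC = 0.6046 × 12.6300% + 0.3954 × 6.6900% = 10.2811%.

10.28%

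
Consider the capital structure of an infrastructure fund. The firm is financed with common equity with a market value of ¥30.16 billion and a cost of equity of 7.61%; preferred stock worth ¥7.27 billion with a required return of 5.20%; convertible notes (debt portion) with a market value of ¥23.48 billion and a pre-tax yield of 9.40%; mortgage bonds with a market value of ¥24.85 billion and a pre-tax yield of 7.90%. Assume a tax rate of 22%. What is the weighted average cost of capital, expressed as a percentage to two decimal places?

Total capital V = 30.16 + 7.27 + 23.48 + 24.85 = 85.76.
Equity: weight = 30.16/85.76 = 0.3517; cost = 7.61%.
Preferred: weight = 7.27/85.76 = 0.0848; cost = 5.2%.
Convertible notes (debt portion): weight = 23.48/85.76 = 0.2738; after-tax cost = 9.4% × (1 − 22%) = 7.3320%.
Mortgage bonds: weight = 24.85/85.76 = 0.2898; after-tax cost = 7.9% × (1 − 22%) = 6.1620%.
WACC = 0.3517 × 7.6100% + 0.0848 × 5.2000% + 0.2738 × 7.3320% + 0.2898 × 6.1620% = 6.9100%.

6.91%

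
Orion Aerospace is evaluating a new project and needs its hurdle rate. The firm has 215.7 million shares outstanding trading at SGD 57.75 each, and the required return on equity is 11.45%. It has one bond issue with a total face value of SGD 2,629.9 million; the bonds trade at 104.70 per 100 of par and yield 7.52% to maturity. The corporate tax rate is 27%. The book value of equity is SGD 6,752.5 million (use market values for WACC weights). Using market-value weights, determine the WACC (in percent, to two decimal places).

Market value of equity E = 57.75 × 215.7m = 12456.675m. Market value of debt D = 2629.9m × 104.7/100 = 2753.5053m.
Total capital V = 12456.675 + 2753.5053 = 15210.1803.
Equity: weight = 12456.675/15210.1803 = 0.8190; cost = 11.45%.
Bonds outstanding: weight = 2753.5053/15210.1803 = 0.1810; after-tax cost = 7.52% × (1 − 27%) = 5.4896%.
WACC = 0.8190 × 11.4500% + 0.1810 × 5.4896% = 10.3710%.

10.37%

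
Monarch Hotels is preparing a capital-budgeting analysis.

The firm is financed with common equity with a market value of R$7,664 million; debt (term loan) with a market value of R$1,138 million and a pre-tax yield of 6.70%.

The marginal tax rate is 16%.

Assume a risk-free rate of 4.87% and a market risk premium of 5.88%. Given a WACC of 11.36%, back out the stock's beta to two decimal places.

1.25

Total capital V = 7664 + 1138 = 8802.
Equity weight = 7664/8802 = 0.8707.
Term loan weight = 1138/8802 = 0.1293.
Debt contribution = 0.1293 × 6.7% × (1 − 16%) = 0.7276%.
Required equity contribution = 11.36% − 0.7276% = 10.6324%  ⇒  Re = 12.2111%.
CAPM: 12.2111% = 4.87% + β × 5.88%  ⇒  β = 1.2485.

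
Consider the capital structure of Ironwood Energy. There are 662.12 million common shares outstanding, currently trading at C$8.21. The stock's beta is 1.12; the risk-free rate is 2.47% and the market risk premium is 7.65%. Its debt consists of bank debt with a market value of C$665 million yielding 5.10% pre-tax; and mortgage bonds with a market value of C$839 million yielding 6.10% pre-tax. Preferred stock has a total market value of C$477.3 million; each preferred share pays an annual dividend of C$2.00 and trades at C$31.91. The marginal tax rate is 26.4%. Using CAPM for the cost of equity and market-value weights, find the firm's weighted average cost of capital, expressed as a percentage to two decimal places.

Cost of equity via CAPM: Re = 2.47% + 1.12 × 7.65% = 11.0380%.
Cost of preferred: Rp = 2.0 / 31.91 = 6.2676%.
Market value of equity E = 8.21 × 662.12m = 5436.0052m.
Total capital V = 5436.0052 + 477.3 + 665 + 839 = 7417.3052.
Equity: weight = 5436.0052/7417.3052 = 0.7329; cost = 11.038%.
Preferred: weight = 477.3/7417.3052 = 0.0643; cost = 6.2676%.
Bank debt: weight = 665/7417.3052 = 0.0897; after-tax cost = 5.1% × (1 − 26.4%) = 3.7536%.
Mortgage bonds: weight = 839/7417.3052 = 0.1131; after-tax cost = 6.1% × (1 − 26.4%) = 4.4896%.
WACC = 0.7329 × 11.0380% + 0.0643 × 6.2676% + 0.0897 × 3.7536% + 0.1131 × 4.4896% = 9.3372%.

9.34%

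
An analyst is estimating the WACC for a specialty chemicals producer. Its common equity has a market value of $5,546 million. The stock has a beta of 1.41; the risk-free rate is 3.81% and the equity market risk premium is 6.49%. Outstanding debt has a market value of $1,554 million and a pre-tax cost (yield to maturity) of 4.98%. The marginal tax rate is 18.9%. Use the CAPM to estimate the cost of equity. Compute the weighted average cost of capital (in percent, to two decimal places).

11.01%

Cost of equity via CAPM: Re = 3.81% + 1.41 × 6.49% = 12.9609%.
Total capital V = 5546 + 1554 = 7100.
Equity: weight = 5546/7100 = 0.7811; cost = 12.9609%.
Debt: weight = 1554/7100 = 0.2189; after-tax cost = 4.98% × (1 − 18.9%) = 4.0388%.
WACC = 0.7811 × 12.9609% + 0.2189 × 4.0388% = 11.0081%.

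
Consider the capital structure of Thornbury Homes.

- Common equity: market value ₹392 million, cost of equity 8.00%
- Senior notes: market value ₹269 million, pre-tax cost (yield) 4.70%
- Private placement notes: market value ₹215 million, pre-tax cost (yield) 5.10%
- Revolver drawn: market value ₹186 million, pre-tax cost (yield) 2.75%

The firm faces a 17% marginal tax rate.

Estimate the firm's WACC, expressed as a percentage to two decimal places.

Total capital V = 392 + 269 + 215 + 186 = 1062.
Equity: weight = 392/1062 = 0.3691; cost = 8%.
Senior notes: weight = 269/1062 = 0.2533; after-tax cost = 4.7% × (1 − 17%) = 3.9010%.
Private placement notes: weight = 215/1062 = 0.2024; after-tax cost = 5.1% × (1 − 17%) = 4.2330%.
Revolver drawn: weight = 186/1062 = 0.1751; after-tax cost = 2.75% × (1 − 17%) = 2.2825%.
WACC = 0.3691 × 8.0000% + 0.2533 × 3.9010% + 0.2024 × 4.2330% + 0.1751 × 2.2825% = 5.1977%.

5.20%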